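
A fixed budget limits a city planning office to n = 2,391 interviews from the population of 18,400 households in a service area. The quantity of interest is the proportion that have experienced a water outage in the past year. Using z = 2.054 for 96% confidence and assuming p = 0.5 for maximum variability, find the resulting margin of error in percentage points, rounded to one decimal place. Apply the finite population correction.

Finite-population factor: (N−n)/(N−1) = (18400−2391)/(18400−1) = 0.8701.
SE(p̂) = √[p(1−p)/n · (N−n)/(N−1)] = √[0.2500/2391 × 0.8701] = 0.00954.
E = z × SE = 2.054 × 0.00954 = 0.01959 ≈ 2.0 percentage points.

2.0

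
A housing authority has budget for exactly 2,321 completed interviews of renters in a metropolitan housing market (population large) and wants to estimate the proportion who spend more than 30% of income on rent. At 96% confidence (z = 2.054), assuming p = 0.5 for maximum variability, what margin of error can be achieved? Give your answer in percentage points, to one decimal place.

2.1

SE(p̂) = √[p(1−p)/n] = √[0.2500/2321] = 0.01038.
E = z × SE = 2.054 × 0.01038 = 0.02132, or 2.1 percentage points.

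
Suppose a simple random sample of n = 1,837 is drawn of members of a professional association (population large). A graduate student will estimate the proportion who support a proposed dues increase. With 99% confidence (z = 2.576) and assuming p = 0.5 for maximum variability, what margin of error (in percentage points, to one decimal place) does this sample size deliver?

SE(p̂) = √[p(1−p)/n] = √[0.2500/1837] = 0.01167.
E = z × SE = 2.576 × 0.01167 = 0.03005, or 3.0 percentage points.

3.0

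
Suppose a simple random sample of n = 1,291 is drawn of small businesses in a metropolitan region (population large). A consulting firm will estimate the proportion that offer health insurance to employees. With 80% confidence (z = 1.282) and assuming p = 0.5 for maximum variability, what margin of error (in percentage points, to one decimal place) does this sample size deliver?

SE(p̂) = √[p(1−p)/n] = √[0.2500/1291] = 0.01392.
E = z × SE = 1.282 × 0.01392 = 0.01784, or 1.8 percentage points.

1.8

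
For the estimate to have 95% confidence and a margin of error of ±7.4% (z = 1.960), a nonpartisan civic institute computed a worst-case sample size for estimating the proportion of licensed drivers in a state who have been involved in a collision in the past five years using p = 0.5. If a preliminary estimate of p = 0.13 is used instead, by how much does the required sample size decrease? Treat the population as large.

96

Conservative (p = 0.5): n = 1.960² × 0.25 / 0.074² ≈ 175.38 → 176.
Using p = 0.13: p(1−p) = 0.1131, so n = 1.960² × 0.1131 / 0.074² ≈ 79.34 → 80.
Reduction: 176 − 80 = 96.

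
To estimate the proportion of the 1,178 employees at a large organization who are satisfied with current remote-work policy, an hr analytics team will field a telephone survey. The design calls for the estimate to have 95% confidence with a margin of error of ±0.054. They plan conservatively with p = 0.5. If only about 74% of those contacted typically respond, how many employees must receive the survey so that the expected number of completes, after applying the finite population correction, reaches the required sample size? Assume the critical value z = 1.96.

Completed interviews needed (unadjusted): n₀ = 1.96² × 0.2500 / 0.054² ≈ 329.36 → 330.
FPC for N = 1,178: n = 330 / (1 + 329/1178) = 330 / 1.2793 ≈ 257.96 → 258.
At a 74% response rate, contacts needed = 258 / 0.74 ≈ 348.65 → 349.

349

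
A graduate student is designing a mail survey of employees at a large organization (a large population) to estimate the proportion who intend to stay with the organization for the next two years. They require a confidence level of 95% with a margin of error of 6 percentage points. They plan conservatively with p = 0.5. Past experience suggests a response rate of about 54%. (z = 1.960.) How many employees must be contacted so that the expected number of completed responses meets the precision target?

Completed interviews needed: n₀ = 1.960² × 0.2500 / 0.060² ≈ 266.78 → 267.
At a 54% response rate, contacts needed = 267 / 0.54 ≈ 494.44 → 495.

495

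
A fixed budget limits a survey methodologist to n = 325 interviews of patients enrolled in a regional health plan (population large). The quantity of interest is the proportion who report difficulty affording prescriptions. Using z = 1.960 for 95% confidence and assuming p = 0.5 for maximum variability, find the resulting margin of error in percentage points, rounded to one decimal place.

SE(p̂) = √[p(1−p)/n] = √[0.2500/325] = 0.02774.
E = z × SE = 1.960 × 0.02774 = 0.05436, or 5.4 percentage points.

5.4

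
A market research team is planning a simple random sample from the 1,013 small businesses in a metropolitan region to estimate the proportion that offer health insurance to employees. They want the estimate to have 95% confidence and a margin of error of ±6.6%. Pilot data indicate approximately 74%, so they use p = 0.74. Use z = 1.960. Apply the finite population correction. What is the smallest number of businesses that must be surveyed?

Unadjusted: n₀ = 1.960² × 0.74 × 0.26 / 0.066² ≈ 169.68, so n₀ = 170.
Finite population correction with N = 1,013: n = n₀ / (1 + (n₀−1)/N) = 170 / (1 + 169/1013) = 170 / 1.1668 ≈ 145.69.
Rounding up, n = 146.

146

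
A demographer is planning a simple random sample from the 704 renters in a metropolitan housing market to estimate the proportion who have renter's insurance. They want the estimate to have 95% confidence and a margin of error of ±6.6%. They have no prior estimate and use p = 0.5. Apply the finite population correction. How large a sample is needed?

169

For 95% confidence, z = 1.960.
Unadjusted: n₀ = 1.960² × 0.50 × 0.50 / 0.066² ≈ 220.48, so n₀ = 221.
Finite population correction with N = 704: n = n₀ / (1 + (n₀−1)/N) = 221 / (1 + 220/704) = 221 / 1.3125 ≈ 168.38.
Rounding up, n = 169.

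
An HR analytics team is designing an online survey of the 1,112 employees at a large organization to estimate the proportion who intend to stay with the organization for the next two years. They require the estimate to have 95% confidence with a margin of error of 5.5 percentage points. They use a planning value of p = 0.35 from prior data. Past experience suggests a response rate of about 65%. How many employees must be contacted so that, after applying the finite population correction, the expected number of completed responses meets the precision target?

354

For 95% confidence, z = 1.960.
Completed interviews needed (unadjusted): n₀ = 1.960² × 0.2275 / 0.055² ≈ 288.91 → 289.
FPC for N = 1,112: n = 289 / (1 + 288/1112) = 289 / 1.2590 ≈ 229.55 → 230.
At a 65% response rate, contacts needed = 230 / 0.65 ≈ 353.85 → 354.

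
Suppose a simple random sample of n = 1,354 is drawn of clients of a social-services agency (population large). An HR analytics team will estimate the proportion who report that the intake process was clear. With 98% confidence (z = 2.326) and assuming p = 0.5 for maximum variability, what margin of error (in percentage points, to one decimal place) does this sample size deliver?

SE(p̂) = √[p(1−p)/n] = √[0.2500/1354] = 0.01359.
E = z × SE = 2.326 × 0.01359 = 0.03161, or 3.2 percentage points.

3.2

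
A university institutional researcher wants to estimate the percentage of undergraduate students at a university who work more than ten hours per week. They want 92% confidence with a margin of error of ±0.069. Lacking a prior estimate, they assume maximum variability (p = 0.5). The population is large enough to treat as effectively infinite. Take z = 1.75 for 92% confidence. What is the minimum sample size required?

With p = 0.5, p(1−p) = 0.25.
n = z²·p(1−p)/E² = 1.75² × 0.2500 / 0.069² = 3.0625 × 0.2500 / 0.004761 ≈ 160.81.
Rounding up gives n = 161.

161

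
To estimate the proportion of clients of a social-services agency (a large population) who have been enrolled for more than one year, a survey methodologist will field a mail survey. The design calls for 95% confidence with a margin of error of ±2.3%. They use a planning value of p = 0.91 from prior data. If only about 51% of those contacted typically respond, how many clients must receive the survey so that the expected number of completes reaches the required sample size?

1167

For 95% confidence, z = 1.960.
Completed interviews needed: n₀ = 1.960² × 0.0819 / 0.023² ≈ 594.76 → 595.
At a 51% response rate, contacts needed = 595 / 0.51 ≈ 1166.67 → 1167.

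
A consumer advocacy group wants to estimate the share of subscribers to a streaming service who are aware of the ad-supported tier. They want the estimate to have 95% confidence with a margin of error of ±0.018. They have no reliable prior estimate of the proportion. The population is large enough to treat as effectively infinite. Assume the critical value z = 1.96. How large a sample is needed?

With no prior estimate, use p = 0.5, giving p(1−p) = 0.25.
n = z²·p(1−p)/E² = 1.96² × 0.2500 / 0.018² = 3.8416 × 0.2500 / 0.000324 ≈ 2964.20.
Rounding up gives n = 2965.

2965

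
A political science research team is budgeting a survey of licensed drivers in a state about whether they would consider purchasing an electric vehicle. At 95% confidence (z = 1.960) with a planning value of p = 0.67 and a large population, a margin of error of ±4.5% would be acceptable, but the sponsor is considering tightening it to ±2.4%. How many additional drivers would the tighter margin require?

1055

At ±4.5%: n = 1.960² × 0.2211 / 0.045² ≈ 419.45 → 420.
At ±2.4%: n = 1.960² × 0.2211 / 0.024² ≈ 1474.61 → 1475.
Additional respondents: 1475 − 420 = 1055.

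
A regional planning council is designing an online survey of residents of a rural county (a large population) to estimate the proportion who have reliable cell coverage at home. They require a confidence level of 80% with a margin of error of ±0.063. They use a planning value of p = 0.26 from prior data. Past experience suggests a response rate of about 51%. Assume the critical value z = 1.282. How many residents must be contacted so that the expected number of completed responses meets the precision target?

Completed interviews needed: n₀ = 1.282² × 0.1924 / 0.063² ≈ 79.67 → 80.
At a 51% response rate, contacts needed = 80 / 0.51 ≈ 156.86 → 157.

157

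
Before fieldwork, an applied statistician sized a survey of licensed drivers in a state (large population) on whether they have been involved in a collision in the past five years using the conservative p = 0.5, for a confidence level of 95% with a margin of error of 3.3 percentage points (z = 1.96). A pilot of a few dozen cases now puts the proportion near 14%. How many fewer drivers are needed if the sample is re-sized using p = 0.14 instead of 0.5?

457

Conservative (p = 0.5): n = 1.96² × 0.25 / 0.033² ≈ 881.91 → 882.
Using p = 0.14: p(1−p) = 0.1204, so n = 1.96² × 0.1204 / 0.033² ≈ 424.73 → 425.
Reduction: 882 − 425 = 457.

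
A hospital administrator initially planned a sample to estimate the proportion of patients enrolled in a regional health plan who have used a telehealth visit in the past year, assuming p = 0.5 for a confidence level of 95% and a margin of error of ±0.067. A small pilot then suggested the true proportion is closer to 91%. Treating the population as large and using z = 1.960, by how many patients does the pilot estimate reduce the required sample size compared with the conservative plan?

Conservative (p = 0.5): n = 1.960² × 0.25 / 0.067² ≈ 213.95 → 214.
Using p = 0.91: p(1−p) = 0.0819, so n = 1.960² × 0.0819 / 0.067² ≈ 70.09 → 71.
Reduction: 214 − 71 = 143.

143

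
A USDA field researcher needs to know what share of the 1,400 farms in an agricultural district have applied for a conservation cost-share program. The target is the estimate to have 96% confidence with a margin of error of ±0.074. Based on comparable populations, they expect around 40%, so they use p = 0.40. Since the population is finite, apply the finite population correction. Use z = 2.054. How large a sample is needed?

164

Unadjusted: n₀ = 2.054² × 0.40 × 0.60 / 0.074² ≈ 184.91, so n₀ = 185.
Finite population correction with N = 1,400: n = n₀ / (1 + (n₀−1)/N) = 185 / (1 + 184/1400) = 185 / 1.1314 ≈ 163.51.
Rounding up, n = 164.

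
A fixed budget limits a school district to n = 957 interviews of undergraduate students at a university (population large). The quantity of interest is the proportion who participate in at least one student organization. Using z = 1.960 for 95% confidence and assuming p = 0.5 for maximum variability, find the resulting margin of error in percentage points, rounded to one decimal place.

3.2

SE(p̂) = √[p(1−p)/n] = √[0.2500/957] = 0.01616.
E = z × SE = 1.960 × 0.01616 = 0.03168, or 3.2 percentage points.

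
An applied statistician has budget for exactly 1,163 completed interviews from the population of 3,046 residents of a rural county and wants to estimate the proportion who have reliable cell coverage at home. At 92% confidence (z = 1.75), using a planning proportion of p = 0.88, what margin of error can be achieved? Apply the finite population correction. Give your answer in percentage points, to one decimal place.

1.3

Finite-population factor: (N−n)/(N−1) = (3046−1163)/(3046−1) = 0.6184.
SE(p̂) = √[p(1−p)/n · (N−n)/(N−1)] = √[0.1056/1163 × 0.6184] = 0.00749.
E = z × SE = 1.75 × 0.00749 = 0.01311 ≈ 1.3 percentage points.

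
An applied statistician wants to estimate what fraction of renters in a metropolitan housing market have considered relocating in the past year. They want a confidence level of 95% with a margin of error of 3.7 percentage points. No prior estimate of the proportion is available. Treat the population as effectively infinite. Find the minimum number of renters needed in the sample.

702

For 95% confidence, z = 1.96.
With no prior estimate, use p = 0.5, giving p(1−p) = 0.25.
n = z²·p(1−p)/E² = 1.96² × 0.2500 / 0.037² = 3.8416 × 0.2500 / 0.001369 ≈ 701.53.
Rounding up gives n = 702.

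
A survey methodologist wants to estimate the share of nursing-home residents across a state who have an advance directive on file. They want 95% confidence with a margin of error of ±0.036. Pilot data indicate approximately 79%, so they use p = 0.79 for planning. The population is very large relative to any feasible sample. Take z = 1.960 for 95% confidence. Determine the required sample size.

With p = 0.79, p(1−p) = 0.1659.
n = z²·p(1−p)/E² = 1.960² × 0.1659 / 0.036² = 3.8416 × 0.1659 / 0.001296 ≈ 491.76.
Rounding up gives n = 492.

492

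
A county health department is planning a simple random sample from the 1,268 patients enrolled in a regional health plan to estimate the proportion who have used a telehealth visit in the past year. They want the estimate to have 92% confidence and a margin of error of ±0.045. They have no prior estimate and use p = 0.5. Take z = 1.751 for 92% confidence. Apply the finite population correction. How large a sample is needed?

Unadjusted: n₀ = 1.751² × 0.50 × 0.50 / 0.045² ≈ 378.52, so n₀ = 379.
Finite population correction with N = 1,268: n = n₀ / (1 + (n₀−1)/N) = 379 / (1 + 378/1268) = 379 / 1.2981 ≈ 291.96.
Rounding up, n = 292.

292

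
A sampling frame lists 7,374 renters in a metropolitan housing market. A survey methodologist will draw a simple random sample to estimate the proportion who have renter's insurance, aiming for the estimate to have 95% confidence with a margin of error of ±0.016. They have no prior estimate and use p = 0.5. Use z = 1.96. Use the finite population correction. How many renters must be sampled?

Unadjusted: n₀ = 1.96² × 0.50 × 0.50 / 0.016² ≈ 3751.56, so n₀ = 3752.
Finite population correction with N = 7,374: n = n₀ / (1 + (n₀−1)/N) = 3752 / (1 + 3751/7374) = 3752 / 1.5087 ≈ 2486.94.
Rounding up, n = 2487.

2487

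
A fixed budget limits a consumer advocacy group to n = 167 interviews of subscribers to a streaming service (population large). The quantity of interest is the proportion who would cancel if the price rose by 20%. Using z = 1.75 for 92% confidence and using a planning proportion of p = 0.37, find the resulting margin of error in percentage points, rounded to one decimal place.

SE(p̂) = √[p(1−p)/n] = √[0.2331/167] = 0.03736.
E = z × SE = 1.75 × 0.03736 = 0.06538, or 6.5 percentage points.

6.5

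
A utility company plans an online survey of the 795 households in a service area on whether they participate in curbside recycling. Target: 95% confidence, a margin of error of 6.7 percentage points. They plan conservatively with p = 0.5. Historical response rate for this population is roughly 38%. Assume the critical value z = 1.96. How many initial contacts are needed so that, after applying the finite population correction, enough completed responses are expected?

445

Completed interviews needed (unadjusted): n₀ = 1.96² × 0.2500 / 0.067² ≈ 213.95 → 214.
FPC for N = 795: n = 214 / (1 + 213/795) = 214 / 1.2679 ≈ 168.78 → 169.
At a 38% response rate, contacts needed = 169 / 0.38 ≈ 444.74 → 445.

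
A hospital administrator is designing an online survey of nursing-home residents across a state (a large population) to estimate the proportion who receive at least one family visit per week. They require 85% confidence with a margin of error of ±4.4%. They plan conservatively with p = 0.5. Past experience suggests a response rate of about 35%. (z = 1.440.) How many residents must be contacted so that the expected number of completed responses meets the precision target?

766

Completed interviews needed: n₀ = 1.440² × 0.2500 / 0.044² ≈ 267.77 → 268.
At a 35% response rate, contacts needed = 268 / 0.35 ≈ 765.71 → 766.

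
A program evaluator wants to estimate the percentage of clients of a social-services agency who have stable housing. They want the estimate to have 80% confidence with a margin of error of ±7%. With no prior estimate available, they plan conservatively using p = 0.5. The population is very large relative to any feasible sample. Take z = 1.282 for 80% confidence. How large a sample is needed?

With p = 0.5, p(1−p) = 0.25.
n = z²·p(1−p)/E² = 1.282² × 0.2500 / 0.070² = 1.6435 × 0.2500 / 0.004900 ≈ 83.85.
Rounding up gives n = 84.

84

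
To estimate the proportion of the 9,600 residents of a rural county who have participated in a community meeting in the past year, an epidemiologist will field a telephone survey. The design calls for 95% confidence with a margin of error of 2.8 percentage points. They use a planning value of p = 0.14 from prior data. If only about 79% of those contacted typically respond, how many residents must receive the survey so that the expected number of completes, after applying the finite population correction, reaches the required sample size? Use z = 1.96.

704

Completed interviews needed (unadjusted): n₀ = 1.96² × 0.1204 / 0.028² ≈ 589.96 → 590.
FPC for N = 9,600: n = 590 / (1 + 589/9600) = 590 / 1.0614 ≈ 555.89 → 556.
At a 79% response rate, contacts needed = 556 / 0.79 ≈ 703.80 → 704.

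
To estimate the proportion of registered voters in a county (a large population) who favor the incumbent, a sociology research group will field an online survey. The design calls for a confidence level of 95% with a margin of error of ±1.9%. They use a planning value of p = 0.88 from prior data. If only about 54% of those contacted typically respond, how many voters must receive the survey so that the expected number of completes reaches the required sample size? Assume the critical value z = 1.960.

Completed interviews needed: n₀ = 1.960² × 0.1056 / 0.019² ≈ 1123.75 → 1124.
At a 54% response rate, contacts needed = 1124 / 0.54 ≈ 2081.48 → 2082.

2082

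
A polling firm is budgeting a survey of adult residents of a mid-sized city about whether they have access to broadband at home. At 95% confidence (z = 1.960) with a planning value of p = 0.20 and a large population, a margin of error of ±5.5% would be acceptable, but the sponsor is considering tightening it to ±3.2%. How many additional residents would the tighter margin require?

At ±5.5%: n = 1.960² × 0.1600 / 0.055² ≈ 203.19 → 204.
At ±3.2%: n = 1.960² × 0.1600 / 0.032² ≈ 600.25 → 601.
Additional respondents: 601 − 204 = 397.

397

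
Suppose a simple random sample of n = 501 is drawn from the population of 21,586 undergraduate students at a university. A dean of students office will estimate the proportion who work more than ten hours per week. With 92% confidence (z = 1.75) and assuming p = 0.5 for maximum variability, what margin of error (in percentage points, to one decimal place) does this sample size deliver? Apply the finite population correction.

Finite-population factor: (N−n)/(N−1) = (21586−501)/(21586−1) = 0.9768.
SE(p̂) = √[p(1−p)/n · (N−n)/(N−1)] = √[0.2500/501 × 0.9768] = 0.02208.
E = z × SE = 1.75 × 0.02208 = 0.03864 ≈ 3.9 percentage points.

3.9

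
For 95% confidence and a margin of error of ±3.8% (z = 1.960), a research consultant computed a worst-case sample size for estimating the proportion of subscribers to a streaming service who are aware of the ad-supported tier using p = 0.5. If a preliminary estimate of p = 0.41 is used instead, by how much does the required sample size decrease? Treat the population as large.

Conservative (p = 0.5): n = 1.960² × 0.25 / 0.038² ≈ 665.10 → 666.
Using p = 0.41: p(1−p) = 0.2419, so n = 1.960² × 0.2419 / 0.038² ≈ 643.55 → 644.
Reduction: 666 − 644 = 22.

22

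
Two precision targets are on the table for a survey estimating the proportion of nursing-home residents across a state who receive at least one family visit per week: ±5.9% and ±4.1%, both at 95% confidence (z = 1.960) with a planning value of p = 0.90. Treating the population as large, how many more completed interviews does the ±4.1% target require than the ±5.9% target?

At ±5.9%: n = 1.960² × 0.0900 / 0.059² ≈ 99.32 → 100.
At ±4.1%: n = 1.960² × 0.0900 / 0.041² ≈ 205.68 → 206.
Additional respondents: 206 − 100 = 106.

106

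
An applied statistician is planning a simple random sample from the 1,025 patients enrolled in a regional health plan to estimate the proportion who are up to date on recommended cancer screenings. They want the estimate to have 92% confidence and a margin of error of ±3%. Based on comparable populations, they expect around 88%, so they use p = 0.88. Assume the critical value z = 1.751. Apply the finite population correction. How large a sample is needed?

Unadjusted: n₀ = 1.751² × 0.88 × 0.12 / 0.030² ≈ 359.74, so n₀ = 360.
Finite population correction with N = 1,025: n = n₀ / (1 + (n₀−1)/N) = 360 / (1 + 359/1025) = 360 / 1.3502 ≈ 266.62.
Rounding up, n = 267.

267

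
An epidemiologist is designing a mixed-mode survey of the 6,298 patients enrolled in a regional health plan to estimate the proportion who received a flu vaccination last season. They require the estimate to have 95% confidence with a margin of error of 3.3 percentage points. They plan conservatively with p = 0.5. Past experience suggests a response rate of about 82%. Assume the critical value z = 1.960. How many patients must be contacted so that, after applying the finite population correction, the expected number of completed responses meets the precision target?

Completed interviews needed (unadjusted): n₀ = 1.960² × 0.2500 / 0.033² ≈ 881.91 → 882.
FPC for N = 6,298: n = 882 / (1 + 881/6298) = 882 / 1.1399 ≈ 773.76 → 774.
At an 82% response rate, contacts needed = 774 / 0.82 ≈ 943.90 → 944.

944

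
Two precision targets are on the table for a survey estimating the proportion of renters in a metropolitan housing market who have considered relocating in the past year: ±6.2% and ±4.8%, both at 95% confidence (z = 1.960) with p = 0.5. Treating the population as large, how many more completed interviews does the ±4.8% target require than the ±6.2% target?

At ±6.2%: n = 1.960² × 0.2500 / 0.062² ≈ 249.84 → 250.
At ±4.8%: n = 1.960² × 0.2500 / 0.048² ≈ 416.84 → 417.
Additional respondents: 417 − 250 = 167.

167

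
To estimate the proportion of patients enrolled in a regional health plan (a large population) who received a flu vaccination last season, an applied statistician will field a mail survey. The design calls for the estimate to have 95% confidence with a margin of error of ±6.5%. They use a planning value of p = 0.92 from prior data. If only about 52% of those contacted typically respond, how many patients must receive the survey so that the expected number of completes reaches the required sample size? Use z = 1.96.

129

Completed interviews needed: n₀ = 1.96² × 0.0736 / 0.065² ≈ 66.92 → 67.
At a 52% response rate, contacts needed = 67 / 0.52 ≈ 128.85 → 129.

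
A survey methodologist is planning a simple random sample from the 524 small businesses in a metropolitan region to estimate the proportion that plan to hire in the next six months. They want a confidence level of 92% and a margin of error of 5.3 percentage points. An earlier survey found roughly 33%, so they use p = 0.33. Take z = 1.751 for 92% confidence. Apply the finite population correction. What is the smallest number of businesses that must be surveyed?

166

Unadjusted: n₀ = 1.751² × 0.33 × 0.67 / 0.053² ≈ 241.33, so n₀ = 242.
Finite population correction with N = 524: n = n₀ / (1 + (n₀−1)/N) = 242 / (1 + 241/524) = 242 / 1.4599 ≈ 165.76.
Rounding up, n = 166.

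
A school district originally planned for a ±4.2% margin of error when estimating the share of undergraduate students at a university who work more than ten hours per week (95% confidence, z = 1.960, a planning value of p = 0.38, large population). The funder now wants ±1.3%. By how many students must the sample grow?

At ±4.2%: n = 1.960² × 0.2356 / 0.042² ≈ 513.08 → 514.
At ±1.3%: n = 1.960² × 0.2356 / 0.013² ≈ 5355.51 → 5356.
Additional respondents: 5356 − 514 = 4842.

4842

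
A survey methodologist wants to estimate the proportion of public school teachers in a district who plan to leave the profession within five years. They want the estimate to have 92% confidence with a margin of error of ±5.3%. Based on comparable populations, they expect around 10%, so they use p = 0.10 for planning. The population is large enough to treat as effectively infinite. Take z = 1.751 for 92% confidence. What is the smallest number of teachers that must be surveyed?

With p = 0.10, p(1−p) = 0.0900.
n = z²·p(1−p)/E² = 1.751² × 0.0900 / 0.053² = 3.0660 × 0.0900 / 0.002809 ≈ 98.23.
Rounding up gives n = 99.

99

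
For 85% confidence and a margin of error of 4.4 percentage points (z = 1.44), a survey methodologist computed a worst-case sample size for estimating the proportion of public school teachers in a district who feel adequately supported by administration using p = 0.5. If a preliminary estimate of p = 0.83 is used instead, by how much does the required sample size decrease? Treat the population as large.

Conservative (p = 0.5): n = 1.44² × 0.25 / 0.044² ≈ 267.77 → 268.
Using p = 0.83: p(1−p) = 0.1411, so n = 1.44² × 0.1411 / 0.044² ≈ 151.13 → 152.
Reduction: 268 − 152 = 116.

116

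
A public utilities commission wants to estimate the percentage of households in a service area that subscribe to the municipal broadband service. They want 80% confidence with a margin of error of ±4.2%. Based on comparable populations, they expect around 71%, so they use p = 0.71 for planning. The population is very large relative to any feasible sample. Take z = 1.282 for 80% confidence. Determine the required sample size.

192

With p = 0.71, p(1−p) = 0.2059.
n = z²·p(1−p)/E² = 1.282² × 0.2059 / 0.042² = 1.6435 × 0.2059 / 0.001764 ≈ 191.84.
Rounding up gives n = 192.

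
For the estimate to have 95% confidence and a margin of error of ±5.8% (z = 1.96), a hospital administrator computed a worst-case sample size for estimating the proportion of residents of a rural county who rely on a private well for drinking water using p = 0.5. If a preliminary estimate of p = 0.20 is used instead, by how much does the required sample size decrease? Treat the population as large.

Conservative (p = 0.5): n = 1.96² × 0.25 / 0.058² ≈ 285.49 → 286.
Using p = 0.20: p(1−p) = 0.1600, so n = 1.96² × 0.1600 / 0.058² ≈ 182.72 → 183.
Reduction: 286 − 183 = 103.

103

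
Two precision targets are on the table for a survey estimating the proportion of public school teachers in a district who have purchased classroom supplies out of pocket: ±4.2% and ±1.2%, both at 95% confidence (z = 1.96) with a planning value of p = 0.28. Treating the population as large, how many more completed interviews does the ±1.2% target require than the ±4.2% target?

At ±4.2%: n = 1.96² × 0.2016 / 0.042² ≈ 439.04 → 440.
At ±1.2%: n = 1.96² × 0.2016 / 0.012² ≈ 5378.24 → 5379.
Additional respondents: 5379 − 440 = 4939.

4939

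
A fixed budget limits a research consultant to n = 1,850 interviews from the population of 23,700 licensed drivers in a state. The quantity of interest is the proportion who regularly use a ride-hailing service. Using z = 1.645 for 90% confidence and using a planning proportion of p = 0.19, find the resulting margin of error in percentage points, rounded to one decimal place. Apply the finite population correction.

1.4

Finite-population factor: (N−n)/(N−1) = (23700−1850)/(23700−1) = 0.9220.
SE(p̂) = √[p(1−p)/n · (N−n)/(N−1)] = √[0.1539/1850 × 0.9220] = 0.00876.
E = z × SE = 1.645 × 0.00876 = 0.01441 ≈ 1.4 percentage points.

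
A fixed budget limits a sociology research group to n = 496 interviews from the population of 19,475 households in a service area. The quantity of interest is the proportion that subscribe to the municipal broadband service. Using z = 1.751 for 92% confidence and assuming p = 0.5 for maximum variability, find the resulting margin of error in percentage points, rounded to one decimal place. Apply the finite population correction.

Finite-population factor: (N−n)/(N−1) = (19475−496)/(19475−1) = 0.9746.
SE(p̂) = √[p(1−p)/n · (N−n)/(N−1)] = √[0.2500/496 × 0.9746] = 0.02216.
E = z × SE = 1.751 × 0.02216 = 0.03881 ≈ 3.9 percentage points.

3.9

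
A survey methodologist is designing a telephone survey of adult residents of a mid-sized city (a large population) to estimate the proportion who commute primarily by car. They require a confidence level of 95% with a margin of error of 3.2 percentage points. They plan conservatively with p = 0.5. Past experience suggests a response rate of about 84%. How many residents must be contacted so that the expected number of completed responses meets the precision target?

For 95% confidence, z = 1.960.
Completed interviews needed: n₀ = 1.960² × 0.2500 / 0.032² ≈ 937.89 → 938.
At an 84% response rate, contacts needed = 938 / 0.84 ≈ 1116.67 → 1117.

1117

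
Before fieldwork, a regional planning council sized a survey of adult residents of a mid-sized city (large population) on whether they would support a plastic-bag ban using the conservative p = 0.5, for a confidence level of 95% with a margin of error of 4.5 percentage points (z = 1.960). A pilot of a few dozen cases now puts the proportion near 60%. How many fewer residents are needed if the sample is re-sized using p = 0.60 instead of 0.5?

19

Conservative (p = 0.5): n = 1.960² × 0.25 / 0.045² ≈ 474.27 → 475.
Using p = 0.60: p(1−p) = 0.2400, so n = 1.960² × 0.2400 / 0.045² ≈ 455.30 → 456.
Reduction: 475 − 456 = 19.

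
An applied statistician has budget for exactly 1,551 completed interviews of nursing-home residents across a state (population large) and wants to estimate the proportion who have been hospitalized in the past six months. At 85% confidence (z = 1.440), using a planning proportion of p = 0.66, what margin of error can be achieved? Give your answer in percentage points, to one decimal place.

SE(p̂) = √[p(1−p)/n] = √[0.2244/1551] = 0.01203.
E = z × SE = 1.440 × 0.01203 = 0.01732, or 1.7 percentage points.

1.7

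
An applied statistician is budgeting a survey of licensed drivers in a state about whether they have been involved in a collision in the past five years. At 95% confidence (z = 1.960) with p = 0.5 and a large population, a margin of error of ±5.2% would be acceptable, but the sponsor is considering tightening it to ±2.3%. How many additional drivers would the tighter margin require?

1460

At ±5.2%: n = 1.960² × 0.2500 / 0.052² ≈ 355.18 → 356.
At ±2.3%: n = 1.960² × 0.2500 / 0.023² ≈ 1815.50 → 1816.
Additional respondents: 1816 − 356 = 1460.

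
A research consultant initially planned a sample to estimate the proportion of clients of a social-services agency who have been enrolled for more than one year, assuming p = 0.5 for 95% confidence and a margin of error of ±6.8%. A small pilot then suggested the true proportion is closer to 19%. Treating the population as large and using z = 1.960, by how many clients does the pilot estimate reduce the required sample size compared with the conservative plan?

80

Conservative (p = 0.5): n = 1.960² × 0.25 / 0.068² ≈ 207.70 → 208.
Using p = 0.19: p(1−p) = 0.1539, so n = 1.960² × 0.1539 / 0.068² ≈ 127.86 → 128.
Reduction: 208 − 128 = 80.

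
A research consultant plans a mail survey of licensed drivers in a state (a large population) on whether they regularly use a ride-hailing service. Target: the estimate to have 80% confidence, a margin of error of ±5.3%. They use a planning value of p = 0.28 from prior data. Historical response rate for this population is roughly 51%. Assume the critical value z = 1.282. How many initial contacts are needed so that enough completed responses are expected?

Completed interviews needed: n₀ = 1.282² × 0.2016 / 0.053² ≈ 117.95 → 118.
At a 51% response rate, contacts needed = 118 / 0.51 ≈ 231.37 → 232.

232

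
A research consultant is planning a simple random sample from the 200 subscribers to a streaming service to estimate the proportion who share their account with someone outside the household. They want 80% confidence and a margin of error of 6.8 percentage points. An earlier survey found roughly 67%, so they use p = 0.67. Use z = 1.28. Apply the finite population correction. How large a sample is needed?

57

Unadjusted: n₀ = 1.28² × 0.67 × 0.33 / 0.068² ≈ 78.34, so n₀ = 79.
Finite population correction with N = 200: n = n₀ / (1 + (n₀−1)/N) = 79 / (1 + 78/200) = 79 / 1.3900 ≈ 56.83.
Rounding up, n = 57.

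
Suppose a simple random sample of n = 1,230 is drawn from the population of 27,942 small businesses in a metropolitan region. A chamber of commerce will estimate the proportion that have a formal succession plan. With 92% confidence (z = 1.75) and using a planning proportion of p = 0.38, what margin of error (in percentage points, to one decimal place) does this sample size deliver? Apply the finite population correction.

Finite-population factor: (N−n)/(N−1) = (27942−1230)/(27942−1) = 0.9560.
SE(p̂) = √[p(1−p)/n · (N−n)/(N−1)] = √[0.2356/1230 × 0.9560] = 0.01353.
E = z × SE = 1.75 × 0.01353 = 0.02368 ≈ 2.4 percentage points.

2.4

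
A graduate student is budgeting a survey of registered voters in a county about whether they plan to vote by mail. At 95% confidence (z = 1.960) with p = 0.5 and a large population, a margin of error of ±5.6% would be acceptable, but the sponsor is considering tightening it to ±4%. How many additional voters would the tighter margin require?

294

At ±5.6%: n = 1.960² × 0.2500 / 0.056² ≈ 306.25 → 307.
At ±4%: n = 1.960² × 0.2500 / 0.040² ≈ 600.25 → 601.
Additional respondents: 601 − 307 = 294.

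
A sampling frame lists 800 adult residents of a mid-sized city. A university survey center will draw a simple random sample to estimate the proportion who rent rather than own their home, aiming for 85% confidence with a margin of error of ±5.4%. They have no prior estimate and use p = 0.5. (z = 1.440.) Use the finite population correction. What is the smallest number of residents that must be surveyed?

146

Unadjusted: n₀ = 1.440² × 0.50 × 0.50 / 0.054² ≈ 177.78, so n₀ = 178.
Finite population correction with N = 800: n = n₀ / (1 + (n₀−1)/N) = 178 / (1 + 177/800) = 178 / 1.2212 ≈ 145.75.
Rounding up, n = 146.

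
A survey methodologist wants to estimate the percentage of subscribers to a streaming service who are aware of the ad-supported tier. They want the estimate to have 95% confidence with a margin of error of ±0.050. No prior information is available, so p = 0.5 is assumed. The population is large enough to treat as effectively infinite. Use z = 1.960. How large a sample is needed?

With p = 0.5, p(1−p) = 0.25.
n = z²·p(1−p)/E² = 1.960² × 0.2500 / 0.050² = 3.8416 × 0.2500 / 0.002500 ≈ 384.16.
Rounding up gives n = 385.

385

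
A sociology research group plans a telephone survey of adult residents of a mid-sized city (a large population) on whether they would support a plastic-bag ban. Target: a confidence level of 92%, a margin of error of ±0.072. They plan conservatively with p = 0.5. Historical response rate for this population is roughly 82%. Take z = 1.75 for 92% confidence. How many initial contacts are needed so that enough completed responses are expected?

181

Completed interviews needed: n₀ = 1.75² × 0.2500 / 0.072² ≈ 147.69 → 148.
At an 82% response rate, contacts needed = 148 / 0.82 ≈ 180.49 → 181.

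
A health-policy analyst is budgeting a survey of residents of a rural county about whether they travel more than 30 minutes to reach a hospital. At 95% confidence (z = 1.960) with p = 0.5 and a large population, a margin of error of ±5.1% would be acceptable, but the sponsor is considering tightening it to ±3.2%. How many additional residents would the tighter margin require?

At ±5.1%: n = 1.960² × 0.2500 / 0.051² ≈ 369.24 → 370.
At ±3.2%: n = 1.960² × 0.2500 / 0.032² ≈ 937.89 → 938.
Additional respondents: 938 − 370 = 568.

568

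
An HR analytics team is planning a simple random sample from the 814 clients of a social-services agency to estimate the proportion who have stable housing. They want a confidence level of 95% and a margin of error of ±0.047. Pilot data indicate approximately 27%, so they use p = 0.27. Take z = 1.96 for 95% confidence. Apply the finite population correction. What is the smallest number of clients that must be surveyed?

242

Unadjusted: n₀ = 1.96² × 0.27 × 0.73 / 0.047² ≈ 342.77, so n₀ = 343.
Finite population correction with N = 814: n = n₀ / (1 + (n₀−1)/N) = 343 / (1 + 342/814) = 343 / 1.4201 ≈ 241.52.
Rounding up, n = 242.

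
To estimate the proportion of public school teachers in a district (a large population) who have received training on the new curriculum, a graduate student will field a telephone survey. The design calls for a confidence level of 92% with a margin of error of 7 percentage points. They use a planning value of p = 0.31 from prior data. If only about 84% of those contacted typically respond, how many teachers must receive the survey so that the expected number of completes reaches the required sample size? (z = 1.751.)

Completed interviews needed: n₀ = 1.751² × 0.2139 / 0.070² ≈ 133.84 → 134.
At an 84% response rate, contacts needed = 134 / 0.84 ≈ 159.52 → 160.

160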